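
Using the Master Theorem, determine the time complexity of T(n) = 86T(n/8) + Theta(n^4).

Master Theorem for T(n) = 86T(n/8) + O(n^4):

a = 86, b = 8, c = 4
log_b(a) = log_8(86) = 2.1421

Case 3: c = 4 > log_8(86) = 2.1421
T(n) = O(n^4) = O(n^4)

For T(n) = 86T(n/8) + O(n^4): log_8(86) = 2.1421. This is Case 3 of the Master Theorem (c > log_b(a), work dominated by root), giving O(n^4).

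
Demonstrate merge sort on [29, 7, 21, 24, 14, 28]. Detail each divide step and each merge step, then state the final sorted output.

Merge sort trace:

Split: [29, 7, 21, 24, 14, 28] -> [29, 7, 21] and [24, 14, 28]
  Split: [29, 7, 21] -> [29] and [7, 21]
    Split: [7, 21] -> [7] and [21]
    Merge: [7] + [21] -> [7, 21]
  Merge: [29] + [7, 21] -> [7, 21, 29]
  Split: [24, 14, 28] -> [24] and [14, 28]
    Split: [14, 28] -> [14] and [28]
    Merge: [14] + [28] -> [14, 28]
  Merge: [24] + [14, 28] -> [14, 24, 28]
Merge: [7, 21, 29] + [14, 24, 28] -> [7, 14, 21, 24, 28, 29]

Final sorted array: [7, 14, 21, 24, 28, 29]

The merge sort proceeds by recursively splitting the array and merging sorted halves.
After all merges, the sorted array is [7, 14, 21, 24, 28, 29].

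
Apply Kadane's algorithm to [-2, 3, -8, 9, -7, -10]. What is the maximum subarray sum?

Using Kadane's algorithm on [-2, 3, -8, 9, -7, -10]:

Scanning through the array:
Position 1 (value 3): max_ending_here = 3, max_so_far = 3
Position 2 (value -8): max_ending_here = -5, max_so_far = 3
Position 3 (value 9): max_ending_here = 9, max_so_far = 9
Position 4 (value -7): max_ending_here = 2, max_so_far = 9
Position 5 (value -10): max_ending_here = -8, max_so_far = 9

Maximum subarray: [9]
Maximum sum: 9

The maximum subarray is [9] with sum 9. This subarray runs from index 3 to index 3.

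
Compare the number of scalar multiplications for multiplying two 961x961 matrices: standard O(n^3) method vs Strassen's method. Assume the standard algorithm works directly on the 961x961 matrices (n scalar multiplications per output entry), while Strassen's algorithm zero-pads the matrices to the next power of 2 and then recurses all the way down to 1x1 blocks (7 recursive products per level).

Matrix multiplication for 961x961 matrices:

Strassen's algorithm requires power-of-2 dimensions. Pad 961x961 to 1024x1024 (next power of 2).

Standard algorithm: 961^3 = 887503681 multiplications
Strassen's algorithm: 7^(log2(1024)) = 7^10 = 282475249 multiplications
Savings: 887503681 - 282475249 = 605028432 multiplications

Standard: 887503681 multiplications (961^3). Strassen: 282475249 multiplications (7^10, after padding to 1024x1024). Strassen reduces 8 recursive multiplications to 7 at each level.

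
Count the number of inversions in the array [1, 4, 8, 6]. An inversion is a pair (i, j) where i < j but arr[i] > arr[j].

Finding inversions in [1, 4, 8, 6]:

(2, 3): arr[2]=8 > arr[3]=6

Total inversions: 1

The array has 1 inversion(s): (2,3). Each pair (i,j) satisfies i < j and arr[i] > arr[j].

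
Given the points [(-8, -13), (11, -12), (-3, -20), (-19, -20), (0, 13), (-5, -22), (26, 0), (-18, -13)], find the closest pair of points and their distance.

Computing all pairwise distances among 8 points:

d((-8, -13), (11, -12)) = 19.0263
d((-8, -13), (-3, -20)) = 8.6023
d((-8, -13), (-19, -20)) = 13.0384
d((-8, -13), (0, 13)) = 27.2029
d((-8, -13), (-5, -22)) = 9.4868
d((-8, -13), (26, 0)) = 36.4005
d((-8, -13), (-18, -13)) = 10.0
d((11, -12), (-3, -20)) = 16.1245
d((11, -12), (-19, -20)) = 31.0483
d((11, -12), (0, 13)) = 27.313
d((11, -12), (-5, -22)) = 18.868
d((11, -12), (26, 0)) = 19.2094
d((11, -12), (-18, -13)) = 29.0172
d((-3, -20), (-19, -20)) = 16.0
d((-3, -20), (0, 13)) = 33.1361
d((-3, -20), (-5, -22)) = 2.8284 <-- minimum
d((-3, -20), (26, 0)) = 35.2278
d((-3, -20), (-18, -13)) = 16.5529
d((-19, -20), (0, 13)) = 38.0789
d((-19, -20), (-5, -22)) = 14.1421
d((-19, -20), (26, 0)) = 49.2443
d((-19, -20), (-18, -13)) = 7.0711
d((0, 13), (-5, -22)) = 35.3553
d((0, 13), (26, 0)) = 29.0689
d((0, 13), (-18, -13)) = 31.6228
d((-5, -22), (26, 0)) = 38.0132
d((-5, -22), (-18, -13)) = 15.8114
d((26, 0), (-18, -13)) = 45.8803

Closest pair: (-3, -20) and (-5, -22) with distance 2.8284

The closest pair is (-3, -20) and (-5, -22) with Euclidean distance 2.8284. For 8 points, brute-force pairwise comparison is shown above. For large n, the divide-and-conquer algorithm (sort by x, recurse on halves, check the dividing strip) achieves O(n log n).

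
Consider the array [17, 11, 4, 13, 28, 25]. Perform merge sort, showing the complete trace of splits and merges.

Merge sort trace:

Split: [17, 11, 4, 13, 28, 25] -> [17, 11, 4] and [13, 28, 25]
  Split: [17, 11, 4] -> [17] and [11, 4]
    Split: [11, 4] -> [11] and [4]
    Merge: [11] + [4] -> [4, 11]
  Merge: [17] + [4, 11] -> [4, 11, 17]
  Split: [13, 28, 25] -> [13] and [28, 25]
    Split: [28, 25] -> [28] and [25]
    Merge: [28] + [25] -> [25, 28]
  Merge: [13] + [25, 28] -> [13, 25, 28]
Merge: [4, 11, 17] + [13, 25, 28] -> [4, 11, 13, 17, 25, 28]

Final sorted array: [4, 11, 13, 17, 25, 28]

The merge sort proceeds by recursively splitting the array and merging sorted halves.
After all merges, the sorted array is [4, 11, 13, 17, 25, 28].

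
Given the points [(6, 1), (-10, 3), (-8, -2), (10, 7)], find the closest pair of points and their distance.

Computing all pairwise distances among 4 points:

d((6, 1), (-10, 3)) = 16.1245
d((6, 1), (-8, -2)) = 14.3178
d((6, 1), (10, 7)) = 7.2111
d((-10, 3), (-8, -2)) = 5.3852 <-- minimum
d((-10, 3), (10, 7)) = 20.3961
d((-8, -2), (10, 7)) = 20.1246

Closest pair: (-10, 3) and (-8, -2) with distance 5.3852

The closest pair is (-10, 3) and (-8, -2) with Euclidean distance 5.3852. For 4 points, brute-force pairwise comparison is shown above. For large n, the divide-and-conquer algorithm (sort by x, recurse on halves, check the dividing strip) achieves O(n log n).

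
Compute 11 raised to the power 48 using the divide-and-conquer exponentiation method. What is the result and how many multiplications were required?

Computing 11^48 by squaring (build up from 11^1; each line after the first costs one multiplication):

11^1 = 11
11^2 = (11^1)^2 = 11^2 = 121
11^3 = 11 * 11^2 = 11 * 121 = 1331
11^6 = (11^3)^2 = 1331^2 = 1771561
11^12 = (11^6)^2 = 1771561^2 = 3138428376721
11^24 = (11^12)^2 = 3138428376721^2 = 9849732675807611094711841
11^48 = (11^24)^2 = 9849732675807611094711841^2 = 97017233784872162402203715694511008214034825609281

Result: 97017233784872162402203715694511008214034825609281
Multiplications needed: 6 (6 lines after 11^1)

11^48 = 97017233784872162402203715694511008214034825609281. Using exponentiation by squaring, this requires 6 multiplications. The key idea: if the exponent is even, square the half-power; if odd, multiply by the base once.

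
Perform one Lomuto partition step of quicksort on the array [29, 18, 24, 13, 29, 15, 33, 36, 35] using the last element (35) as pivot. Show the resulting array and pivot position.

Lomuto partition with pivot = 35:

Initial array: [29, 18, 24, 13, 29, 15, 33, 36, 35]

arr[0]=29 <= 35: swap with position 0, array becomes [29, 18, 24, 13, 29, 15, 33, 36, 35]
arr[1]=18 <= 35: swap with position 1, array becomes [29, 18, 24, 13, 29, 15, 33, 36, 35]
arr[2]=24 <= 35: swap with position 2, array becomes [29, 18, 24, 13, 29, 15, 33, 36, 35]
arr[3]=13 <= 35: swap with position 3, array becomes [29, 18, 24, 13, 29, 15, 33, 36, 35]
arr[4]=29 <= 35: swap with position 4, array becomes [29, 18, 24, 13, 29, 15, 33, 36, 35]
arr[5]=15 <= 35: swap with position 5, array becomes [29, 18, 24, 13, 29, 15, 33, 36, 35]
arr[6]=33 <= 35: swap with position 6, array becomes [29, 18, 24, 13, 29, 15, 33, 36, 35]
arr[7]=36 > 35: no swap

Place pivot at position 7: [29, 18, 24, 13, 29, 15, 33, 35, 36]
Pivot position: 7

After partitioning with pivot 35, the array becomes [29, 18, 24, 13, 29, 15, 33, 35, 36]. The pivot is placed at index 7. All elements to the left of the pivot are <= 35, and all elements to the right are > 35.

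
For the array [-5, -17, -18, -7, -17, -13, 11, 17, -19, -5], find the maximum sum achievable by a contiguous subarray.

Using Kadane's algorithm on [-5, -17, -18, -7, -17, -13, 11, 17, -19, -5]:

Scanning through the array:
Position 1 (value -17): max_ending_here = -17, max_so_far = -5
Position 2 (value -18): max_ending_here = -18, max_so_far = -5
Position 3 (value -7): max_ending_here = -7, max_so_far = -5
Position 4 (value -17): max_ending_here = -17, max_so_far = -5
Position 5 (value -13): max_ending_here = -13, max_so_far = -5
Position 6 (value 11): max_ending_here = 11, max_so_far = 11
Position 7 (value 17): max_ending_here = 28, max_so_far = 28
Position 8 (value -19): max_ending_here = 9, max_so_far = 28
Position 9 (value -5): max_ending_here = 4, max_so_far = 28

Maximum subarray: [11, 17]
Maximum sum: 28

The maximum subarray is [11, 17] with sum 28. This subarray runs from index 6 to index 7.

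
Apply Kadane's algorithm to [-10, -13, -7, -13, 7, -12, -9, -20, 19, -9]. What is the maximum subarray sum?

Using Kadane's algorithm on [-10, -13, -7, -13, 7, -12, -9, -20, 19, -9]:

Scanning through the array:
Position 1 (value -13): max_ending_here = -13, max_so_far = -10
Position 2 (value -7): max_ending_here = -7, max_so_far = -7
Position 3 (value -13): max_ending_here = -13, max_so_far = -7
Position 4 (value 7): max_ending_here = 7, max_so_far = 7
Position 5 (value -12): max_ending_here = -5, max_so_far = 7
Position 6 (value -9): max_ending_here = -9, max_so_far = 7
Position 7 (value -20): max_ending_here = -20, max_so_far = 7
Position 8 (value 19): max_ending_here = 19, max_so_far = 19
Position 9 (value -9): max_ending_here = 10, max_so_far = 19

Maximum subarray: [19]
Maximum sum: 19

The maximum subarray is [19] with sum 19. This subarray runs from index 8 to index 8.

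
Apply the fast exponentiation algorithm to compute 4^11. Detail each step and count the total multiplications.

Computing 4^11 by squaring (build up from 4^1; each line after the first costs one multiplication):

4^1 = 4
4^2 = (4^1)^2 = 4^2 = 16
4^4 = (4^2)^2 = 16^2 = 256
4^5 = 4 * 4^4 = 4 * 256 = 1024
4^10 = (4^5)^2 = 1024^2 = 1048576
4^11 = 4 * 4^10 = 4 * 1048576 = 4194304

Result: 4194304
Multiplications needed: 5 (5 lines after 4^1)

4^11 = 4194304. Using exponentiation by squaring, this requires 5 multiplications. The key idea: if the exponent is even, square the half-power; if odd, multiply by the base once.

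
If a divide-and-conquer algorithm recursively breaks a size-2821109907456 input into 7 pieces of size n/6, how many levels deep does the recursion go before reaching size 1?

For divide and conquer with division factor 6:

Problem sizes at each level:
Level 0: 2821109907456
Level 1: 470184984576
Level 2: 78364164096
Level 3: 13060694016
Level 4: 2176782336
Level 5: 362797056
Level 6: 60466176
Level 7: 10077696
Level 8: 1679616
Level 9: 279936
Level 10: 46656
Level 11: 7776
Level 12: 1296
Level 13: 216
Level 14: 36
Level 15: 6
Level 16: 1

The root is level 0 and the size-1 base case is level 16 (the tree spans levels 0 through 16, i.e. 17 levels counting the root), so the depth is the number of divisions: log_6(2821109907456) = 16

The recursion tree depth is log_6(2821109907456) = 16. At each level, the problem size is divided by 6, so it takes 16 divisions to reduce to a base case of size 1. The algorithm makes 7 recursive calls at each level.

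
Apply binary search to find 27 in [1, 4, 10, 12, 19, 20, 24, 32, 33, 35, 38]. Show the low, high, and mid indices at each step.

Binary search for 27 in [1, 4, 10, 12, 19, 20, 24, 32, 33, 35, 38]:

lo=0, hi=10, mid=5, arr[mid]=20 -> 20 < 27, search right half
lo=6, hi=10, mid=8, arr[mid]=33 -> 33 > 27, search left half
lo=6, hi=7, mid=6, arr[mid]=24 -> 24 < 27, search right half
lo=7, hi=7, mid=7, arr[mid]=32 -> 32 > 27, search left half
lo=7 > hi=6, target 27 not found

Binary search determines that 27 is not in the array after 4 comparisons. The search space was exhausted without finding the target.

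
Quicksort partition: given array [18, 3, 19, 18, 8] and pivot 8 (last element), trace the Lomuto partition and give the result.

Lomuto partition with pivot = 8:

Initial array: [18, 3, 19, 18, 8]

arr[0]=18 > 8: no swap
arr[1]=3 <= 8: swap with position 0, array becomes [3, 18, 19, 18, 8]
arr[2]=19 > 8: no swap
arr[3]=18 > 8: no swap

Place pivot at position 1: [3, 8, 19, 18, 18]
Pivot position: 1

After partitioning with pivot 8, the array becomes [3, 8, 19, 18, 18]. The pivot is placed at index 1. All elements to the left of the pivot are <= 8, and all elements to the right are > 8.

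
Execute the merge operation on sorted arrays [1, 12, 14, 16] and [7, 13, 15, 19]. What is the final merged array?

Merging process:

Compare 1 vs 7: take 1 from left. Merged: [1]
Compare 12 vs 7: take 7 from right. Merged: [1, 7]
Compare 12 vs 13: take 12 from left. Merged: [1, 7, 12]
Compare 14 vs 13: take 13 from right. Merged: [1, 7, 12, 13]
Compare 14 vs 15: take 14 from left. Merged: [1, 7, 12, 13, 14]
Compare 16 vs 15: take 15 from right. Merged: [1, 7, 12, 13, 14, 15]
Compare 16 vs 19: take 16 from left. Merged: [1, 7, 12, 13, 14, 15, 16]
Append remaining from right: [19]. Merged: [1, 7, 12, 13, 14, 15, 16, 19]

Final merged array: [1, 7, 12, 13, 14, 15, 16, 19]
Total comparisons: 7

The merged array is [1, 7, 12, 13, 14, 15, 16, 19], requiring 7 comparisons. The merge step runs in O(n) time where n is the total number of elements.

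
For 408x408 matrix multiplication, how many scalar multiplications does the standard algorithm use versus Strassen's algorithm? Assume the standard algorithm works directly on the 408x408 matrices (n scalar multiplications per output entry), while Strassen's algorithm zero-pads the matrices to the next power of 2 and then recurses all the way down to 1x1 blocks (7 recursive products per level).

Matrix multiplication for 408x408 matrices:

Strassen's algorithm requires power-of-2 dimensions. Pad 408x408 to 512x512 (next power of 2).

Standard algorithm: 408^3 = 67917312 multiplications
Strassen's algorithm: 7^(log2(512)) = 7^9 = 40353607 multiplications
Savings: 67917312 - 40353607 = 27563705 multiplications

Standard: 67917312 multiplications (408^3). Strassen: 40353607 multiplications (7^9, after padding to 512x512). Strassen reduces 8 recursive multiplications to 7 at each level.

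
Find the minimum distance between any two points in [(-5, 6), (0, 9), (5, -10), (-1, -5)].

Computing all pairwise distances among 4 points:

d((-5, 6), (0, 9)) = 5.831 <-- minimum
d((-5, 6), (5, -10)) = 18.868
d((-5, 6), (-1, -5)) = 11.7047
d((0, 9), (5, -10)) = 19.6469
d((0, 9), (-1, -5)) = 14.0357
d((5, -10), (-1, -5)) = 7.8102

Closest pair: (-5, 6) and (0, 9) with distance 5.831

The closest pair is (-5, 6) and (0, 9) with Euclidean distance 5.831. For 4 points, brute-force pairwise comparison is shown above. For large n, the divide-and-conquer algorithm (sort by x, recurse on halves, check the dividing strip) achieves O(n log n).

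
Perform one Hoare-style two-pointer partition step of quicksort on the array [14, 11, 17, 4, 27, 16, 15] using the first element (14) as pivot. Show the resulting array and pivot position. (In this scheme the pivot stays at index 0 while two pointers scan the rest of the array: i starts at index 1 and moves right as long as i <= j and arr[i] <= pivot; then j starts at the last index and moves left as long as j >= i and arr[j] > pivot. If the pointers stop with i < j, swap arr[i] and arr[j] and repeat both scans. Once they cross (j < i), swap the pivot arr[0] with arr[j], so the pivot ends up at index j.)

Hoare-style two-pointer partition with pivot = 14:

Initial array: [14, 11, 17, 4, 27, 16, 15]

Pointers start at i = 1, j = 6.
i stops at index 2 (arr[2]=17 > 14), j stops at index 3 (arr[3]=4 <= 14): swap arr[2] and arr[3], array becomes [14, 11, 4, 17, 27, 16, 15]
i ends at 3, j ends at 2: the pointers have crossed (j < i), so scanning stops.

Swap pivot arr[0] with arr[2] to place pivot at position 2: [4, 11, 14, 17, 27, 16, 15]
Pivot position: 2

After partitioning with pivot 14, the array becomes [4, 11, 14, 17, 27, 16, 15]. The pivot is placed at index 2. All elements to the left of the pivot are <= 14, and all elements to the right are > 14.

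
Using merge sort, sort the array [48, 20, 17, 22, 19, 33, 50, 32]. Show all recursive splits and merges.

Merge sort trace:

Split: [48, 20, 17, 22, 19, 33, 50, 32] -> [48, 20, 17, 22] and [19, 33, 50, 32]
  Split: [48, 20, 17, 22] -> [48, 20] and [17, 22]
    Split: [48, 20] -> [48] and [20]
    Merge: [48] + [20] -> [20, 48]
    Split: [17, 22] -> [17] and [22]
    Merge: [17] + [22] -> [17, 22]
  Merge: [20, 48] + [17, 22] -> [17, 20, 22, 48]
  Split: [19, 33, 50, 32] -> [19, 33] and [50, 32]
    Split: [19, 33] -> [19] and [33]
    Merge: [19] + [33] -> [19, 33]
    Split: [50, 32] -> [50] and [32]
    Merge: [50] + [32] -> [32, 50]
  Merge: [19, 33] + [32, 50] -> [19, 32, 33, 50]
Merge: [17, 20, 22, 48] + [19, 32, 33, 50] -> [17, 19, 20, 22, 32, 33, 48, 50]

Final sorted array: [17, 19, 20, 22, 32, 33, 48, 50]

The merge sort proceeds by recursively splitting the array and merging sorted halves.
After all merges, the sorted array is [17, 19, 20, 22, 32, 33, 48, 50].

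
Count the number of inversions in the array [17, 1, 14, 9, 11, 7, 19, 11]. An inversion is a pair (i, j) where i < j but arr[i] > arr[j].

Finding inversions in [17, 1, 14, 9, 11, 7, 19, 11]:

(0, 1): arr[0]=17 > arr[1]=1
(0, 2): arr[0]=17 > arr[2]=14
(0, 3): arr[0]=17 > arr[3]=9
(0, 4): arr[0]=17 > arr[4]=11
(0, 5): arr[0]=17 > arr[5]=7
(0, 7): arr[0]=17 > arr[7]=11
(2, 3): arr[2]=14 > arr[3]=9
(2, 4): arr[2]=14 > arr[4]=11
(2, 5): arr[2]=14 > arr[5]=7
(2, 7): arr[2]=14 > arr[7]=11
(3, 5): arr[3]=9 > arr[5]=7
(4, 5): arr[4]=11 > arr[5]=7
(6, 7): arr[6]=19 > arr[7]=11

Total inversions: 13

The array has 13 inversion(s): (0,1), (0,2), (0,3), (0,4), (0,5), (0,7), (2,3), (2,4), (2,5), (2,7), (3,5), (4,5), (6,7). Each pair (i,j) satisfies i < j and arr[i] > arr[j].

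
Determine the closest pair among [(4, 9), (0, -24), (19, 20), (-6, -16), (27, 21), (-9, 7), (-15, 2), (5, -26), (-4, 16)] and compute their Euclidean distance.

Computing all pairwise distances among 9 points:

d((4, 9), (0, -24)) = 33.2415
d((4, 9), (19, 20)) = 18.6011
d((4, 9), (-6, -16)) = 26.9258
d((4, 9), (27, 21)) = 25.9422
d((4, 9), (-9, 7)) = 13.1529
d((4, 9), (-15, 2)) = 20.2485
d((4, 9), (5, -26)) = 35.0143
d((4, 9), (-4, 16)) = 10.6301
d((0, -24), (19, 20)) = 47.927
d((0, -24), (-6, -16)) = 10.0
d((0, -24), (27, 21)) = 52.4786
d((0, -24), (-9, 7)) = 32.28
d((0, -24), (-15, 2)) = 30.0167
d((0, -24), (5, -26)) = 5.3852 <-- minimum
d((0, -24), (-4, 16)) = 40.1995
d((19, 20), (-6, -16)) = 43.8292
d((19, 20), (27, 21)) = 8.0623
d((19, 20), (-9, 7)) = 30.8707
d((19, 20), (-15, 2)) = 38.4708
d((19, 20), (5, -26)) = 48.0833
d((19, 20), (-4, 16)) = 23.3452
d((-6, -16), (27, 21)) = 49.5782
d((-6, -16), (-9, 7)) = 23.1948
d((-6, -16), (-15, 2)) = 20.1246
d((-6, -16), (5, -26)) = 14.8661
d((-6, -16), (-4, 16)) = 32.0624
d((27, 21), (-9, 7)) = 38.6264
d((27, 21), (-15, 2)) = 46.0977
d((27, 21), (5, -26)) = 51.8941
d((27, 21), (-4, 16)) = 31.4006
d((-9, 7), (-15, 2)) = 7.8102
d((-9, 7), (5, -26)) = 35.8469
d((-9, 7), (-4, 16)) = 10.2956
d((-15, 2), (5, -26)) = 34.4093
d((-15, 2), (-4, 16)) = 17.8045
d((5, -26), (-4, 16)) = 42.9535

Closest pair: (0, -24) and (5, -26) with distance 5.3852

The closest pair is (0, -24) and (5, -26) with Euclidean distance 5.3852. For 9 points, brute-force pairwise comparison is shown above. For large n, the divide-and-conquer algorithm (sort by x, recurse on halves, check the dividing strip) achieves O(n log n).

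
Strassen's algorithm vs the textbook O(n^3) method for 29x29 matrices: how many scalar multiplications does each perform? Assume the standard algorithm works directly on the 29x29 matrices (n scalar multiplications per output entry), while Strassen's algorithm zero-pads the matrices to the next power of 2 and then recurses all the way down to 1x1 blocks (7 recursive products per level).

Matrix multiplication for 29x29 matrices:

Strassen's algorithm requires power-of-2 dimensions. Pad 29x29 to 32x32 (next power of 2).

Standard algorithm: 29^3 = 24389 multiplications
Strassen's algorithm: 7^(log2(32)) = 7^5 = 16807 multiplications
Savings: 24389 - 16807 = 7582 multiplications

Standard: 24389 multiplications (29^3). Strassen: 16807 multiplications (7^5, after padding to 32x32). Strassen reduces 8 recursive multiplications to 7 at each level.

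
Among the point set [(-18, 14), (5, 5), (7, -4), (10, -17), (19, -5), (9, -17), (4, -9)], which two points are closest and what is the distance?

Computing all pairwise distances among 7 points:

d((-18, 14), (5, 5)) = 24.6982
d((-18, 14), (7, -4)) = 30.8058
d((-18, 14), (10, -17)) = 41.7732
d((-18, 14), (19, -5)) = 41.5933
d((-18, 14), (9, -17)) = 41.1096
d((-18, 14), (4, -9)) = 31.8277
d((5, 5), (7, -4)) = 9.2195
d((5, 5), (10, -17)) = 22.561
d((5, 5), (19, -5)) = 17.2047
d((5, 5), (9, -17)) = 22.3607
d((5, 5), (4, -9)) = 14.0357
d((7, -4), (10, -17)) = 13.3417
d((7, -4), (19, -5)) = 12.0416
d((7, -4), (9, -17)) = 13.1529
d((7, -4), (4, -9)) = 5.831
d((10, -17), (19, -5)) = 15.0
d((10, -17), (9, -17)) = 1.0 <-- minimum
d((10, -17), (4, -9)) = 10.0
d((19, -5), (9, -17)) = 15.6205
d((19, -5), (4, -9)) = 15.5242
d((9, -17), (4, -9)) = 9.434

Closest pair: (10, -17) and (9, -17) with distance 1.0

The closest pair is (10, -17) and (9, -17) with Euclidean distance 1.0. For 7 points, brute-force pairwise comparison is shown above. For large n, the divide-and-conquer algorithm (sort by x, recurse on halves, check the dividing strip) achieves O(n log n).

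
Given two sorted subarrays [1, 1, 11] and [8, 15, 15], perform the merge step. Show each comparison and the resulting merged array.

Merging process:

Compare 1 vs 8: take 1 from left. Merged: [1]
Compare 1 vs 8: take 1 from left. Merged: [1, 1]
Compare 11 vs 8: take 8 from right. Merged: [1, 1, 8]
Compare 11 vs 15: take 11 from left. Merged: [1, 1, 8, 11]
Append remaining from right: [15, 15]. Merged: [1, 1, 8, 11, 15, 15]

Final merged array: [1, 1, 8, 11, 15, 15]
Total comparisons: 4

The merged array is [1, 1, 8, 11, 15, 15], requiring 4 comparisons. The merge step runs in O(n) time where n is the total number of elements.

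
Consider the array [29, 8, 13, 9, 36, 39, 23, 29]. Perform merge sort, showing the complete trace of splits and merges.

Merge sort trace:

Split: [29, 8, 13, 9, 36, 39, 23, 29] -> [29, 8, 13, 9] and [36, 39, 23, 29]
  Split: [29, 8, 13, 9] -> [29, 8] and [13, 9]
    Split: [29, 8] -> [29] and [8]
    Merge: [29] + [8] -> [8, 29]
    Split: [13, 9] -> [13] and [9]
    Merge: [13] + [9] -> [9, 13]
  Merge: [8, 29] + [9, 13] -> [8, 9, 13, 29]
  Split: [36, 39, 23, 29] -> [36, 39] and [23, 29]
    Split: [36, 39] -> [36] and [39]
    Merge: [36] + [39] -> [36, 39]
    Split: [23, 29] -> [23] and [29]
    Merge: [23] + [29] -> [23, 29]
  Merge: [36, 39] + [23, 29] -> [23, 29, 36, 39]
Merge: [8, 9, 13, 29] + [23, 29, 36, 39] -> [8, 9, 13, 23, 29, 29, 36, 39]

Final sorted array: [8, 9, 13, 23, 29, 29, 36, 39]

The merge sort proceeds by recursively splitting the array and merging sorted halves.
After all merges, the sorted array is [8, 9, 13, 23, 29, 29, 36, 39].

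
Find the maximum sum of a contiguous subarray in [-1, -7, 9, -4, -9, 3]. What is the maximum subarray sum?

Using Kadane's algorithm on [-1, -7, 9, -4, -9, 3]:

Scanning through the array:
Position 1 (value -7): max_ending_here = -7, max_so_far = -1
Position 2 (value 9): max_ending_here = 9, max_so_far = 9
Position 3 (value -4): max_ending_here = 5, max_so_far = 9
Position 4 (value -9): max_ending_here = -4, max_so_far = 9
Position 5 (value 3): max_ending_here = 3, max_so_far = 9

Maximum subarray: [9]
Maximum sum: 9

The maximum subarray is [9] with sum 9. This subarray runs from index 2 to index 2.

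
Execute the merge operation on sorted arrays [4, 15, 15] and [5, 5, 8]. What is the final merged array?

Merging process:

Compare 4 vs 5: take 4 from left. Merged: [4]
Compare 15 vs 5: take 5 from right. Merged: [4, 5]
Compare 15 vs 5: take 5 from right. Merged: [4, 5, 5]
Compare 15 vs 8: take 8 from right. Merged: [4, 5, 5, 8]
Append remaining from left: [15, 15]. Merged: [4, 5, 5, 8, 15, 15]

Final merged array: [4, 5, 5, 8, 15, 15]
Total comparisons: 4

The merged array is [4, 5, 5, 8, 15, 15], requiring 4 comparisons. The merge step runs in O(n) time where n is the total number of elements.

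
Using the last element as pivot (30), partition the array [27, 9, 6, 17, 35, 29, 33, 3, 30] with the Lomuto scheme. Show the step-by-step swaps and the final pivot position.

Lomuto partition with pivot = 30:

Initial array: [27, 9, 6, 17, 35, 29, 33, 3, 30]

arr[0]=27 <= 30: swap with position 0, array becomes [27, 9, 6, 17, 35, 29, 33, 3, 30]
arr[1]=9 <= 30: swap with position 1, array becomes [27, 9, 6, 17, 35, 29, 33, 3, 30]
arr[2]=6 <= 30: swap with position 2, array becomes [27, 9, 6, 17, 35, 29, 33, 3, 30]
arr[3]=17 <= 30: swap with position 3, array becomes [27, 9, 6, 17, 35, 29, 33, 3, 30]
arr[4]=35 > 30: no swap
arr[5]=29 <= 30: swap with position 4, array becomes [27, 9, 6, 17, 29, 35, 33, 3, 30]
arr[6]=33 > 30: no swap
arr[7]=3 <= 30: swap with position 5, array becomes [27, 9, 6, 17, 29, 3, 33, 35, 30]

Place pivot at position 6: [27, 9, 6, 17, 29, 3, 30, 35, 33]
Pivot position: 6

After partitioning with pivot 30, the array becomes [27, 9, 6, 17, 29, 3, 30, 35, 33]. The pivot is placed at index 6. All elements to the left of the pivot are <= 30, and all elements to the right are > 30.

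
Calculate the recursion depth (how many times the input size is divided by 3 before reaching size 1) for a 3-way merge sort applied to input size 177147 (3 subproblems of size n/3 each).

For divide and conquer with division factor 3:

Problem sizes at each level:
Level 0: 177147
Level 1: 59049
Level 2: 19683
Level 3: 6561
Level 4: 2187
Level 5: 729
Level 6: 243
Level 7: 81
Level 8: 27
Level 9: 9
Level 10: 3
Level 11: 1

The root is level 0 and the size-1 base case is level 11 (the tree spans levels 0 through 11, i.e. 12 levels counting the root), so the depth is the number of divisions: log_3(177147) = 11

The recursion tree depth is log_3(177147) = 11. At each level, the problem size is divided by 3, so it takes 11 divisions to reduce to a base case of size 1. The algorithm makes 3 recursive calls at each level.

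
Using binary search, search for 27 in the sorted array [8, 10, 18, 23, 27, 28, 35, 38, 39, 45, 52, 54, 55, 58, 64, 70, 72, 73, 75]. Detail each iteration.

Binary search for 27 in [8, 10, 18, 23, 27, 28, 35, 38, 39, 45, 52, 54, 55, 58, 64, 70, 72, 73, 75]:

lo=0, hi=18, mid=9, arr[mid]=45 -> 45 > 27, search left half
lo=0, hi=8, mid=4, arr[mid]=27 -> Found target at index 4!

Binary search finds 27 at index 4 after 2 comparisons. The search repeatedly halves the search space by comparing with the middle element.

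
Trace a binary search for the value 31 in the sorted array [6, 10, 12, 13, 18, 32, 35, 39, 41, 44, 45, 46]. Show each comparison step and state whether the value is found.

Binary search for 31 in [6, 10, 12, 13, 18, 32, 35, 39, 41, 44, 45, 46]:

lo=0, hi=11, mid=5, arr[mid]=32 -> 32 > 31, search left half
lo=0, hi=4, mid=2, arr[mid]=12 -> 12 < 31, search right half
lo=3, hi=4, mid=3, arr[mid]=13 -> 13 < 31, search right half
lo=4, hi=4, mid=4, arr[mid]=18 -> 18 < 31, search right half
lo=5 > hi=4, target 31 not found

Binary search determines that 31 is not in the array after 4 comparisons. The search space was exhausted without finding the target.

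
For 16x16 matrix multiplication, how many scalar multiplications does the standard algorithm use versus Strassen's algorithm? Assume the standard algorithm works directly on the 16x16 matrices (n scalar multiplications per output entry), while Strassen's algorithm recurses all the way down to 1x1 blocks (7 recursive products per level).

Matrix multiplication for 16x16 matrices:

Standard algorithm: 16^3 = 4096 multiplications
Strassen's algorithm: 7^(log2(16)) = 7^4 = 2401 multiplications
Savings: 4096 - 2401 = 1695 multiplications

Standard: 4096 multiplications (16^3). Strassen: 2401 multiplications (7^4). Strassen reduces 8 recursive multiplications to 7 at each level.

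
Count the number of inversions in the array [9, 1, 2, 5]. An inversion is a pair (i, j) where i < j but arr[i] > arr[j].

Finding inversions in [9, 1, 2, 5]:

(0, 1): arr[0]=9 > arr[1]=1
(0, 2): arr[0]=9 > arr[2]=2
(0, 3): arr[0]=9 > arr[3]=5

Total inversions: 3

The array has 3 inversion(s): (0,1), (0,2), (0,3). Each pair (i,j) satisfies i < j and arr[i] > arr[j].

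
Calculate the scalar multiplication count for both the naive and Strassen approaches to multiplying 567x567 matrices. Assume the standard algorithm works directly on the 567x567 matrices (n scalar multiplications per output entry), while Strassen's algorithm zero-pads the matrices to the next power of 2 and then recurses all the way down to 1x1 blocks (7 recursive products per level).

Matrix multiplication for 567x567 matrices:

Strassen's algorithm requires power-of-2 dimensions. Pad 567x567 to 1024x1024 (next power of 2).

Standard algorithm: 567^3 = 182284263 multiplications
Strassen's algorithm: 7^(log2(1024)) = 7^10 = 282475249 multiplications
Difference: 182284263 - 282475249 = -100190986 (Strassen uses MORE here due to padding overhead — for small or just-over-power-of-2 n, padding can outweigh the per-level savings)

Standard: 182284263 multiplications (567^3). Strassen: 282475249 multiplications (7^10, after padding to 1024x1024). Strassen reduces 8 recursive multiplications to 7 at each level.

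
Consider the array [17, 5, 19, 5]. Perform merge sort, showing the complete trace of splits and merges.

Merge sort trace:

Split: [17, 5, 19, 5] -> [17, 5] and [19, 5]
  Split: [17, 5] -> [17] and [5]
  Merge: [17] + [5] -> [5, 17]
  Split: [19, 5] -> [19] and [5]
  Merge: [19] + [5] -> [5, 19]
Merge: [5, 17] + [5, 19] -> [5, 5, 17, 19]

Final sorted array: [5, 5, 17, 19]

The merge sort proceeds by recursively splitting the array and merging sorted halves.
After all merges, the sorted array is [5, 5, 17, 19].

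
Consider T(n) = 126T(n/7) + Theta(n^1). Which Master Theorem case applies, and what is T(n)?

Master Theorem for T(n) = 126T(n/7) + O(n^1):

a = 126, b = 7, c = 1
log_b(a) = log_7(126) = 2.4854

Case 1: c = 1 < log_7(126) = 2.4854
T(n) = O(n^(log_7 126))

For T(n) = 126T(n/7) + O(n^1): log_7(126) = 2.4854. This is Case 1 of the Master Theorem (c < log_b(a), work dominated by leaves), giving O(n^(log_7 126)).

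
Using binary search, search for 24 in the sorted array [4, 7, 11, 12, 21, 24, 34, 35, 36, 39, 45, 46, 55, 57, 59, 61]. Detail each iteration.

Binary search for 24 in [4, 7, 11, 12, 21, 24, 34, 35, 36, 39, 45, 46, 55, 57, 59, 61]:

lo=0, hi=15, mid=7, arr[mid]=35 -> 35 > 24, search left half
lo=0, hi=6, mid=3, arr[mid]=12 -> 12 < 24, search right half
lo=4, hi=6, mid=5, arr[mid]=24 -> Found target at index 5!

Binary search finds 24 at index 5 after 3 comparisons. The search repeatedly halves the search space by comparing with the middle element.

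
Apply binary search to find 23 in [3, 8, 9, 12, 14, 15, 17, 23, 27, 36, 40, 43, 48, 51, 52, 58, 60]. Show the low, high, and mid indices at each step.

Binary search for 23 in [3, 8, 9, 12, 14, 15, 17, 23, 27, 36, 40, 43, 48, 51, 52, 58, 60]:

lo=0, hi=16, mid=8, arr[mid]=27 -> 27 > 23, search left half
lo=0, hi=7, mid=3, arr[mid]=12 -> 12 < 23, search right half
lo=4, hi=7, mid=5, arr[mid]=15 -> 15 < 23, search right half
lo=6, hi=7, mid=6, arr[mid]=17 -> 17 < 23, search right half
lo=7, hi=7, mid=7, arr[mid]=23 -> Found target at index 7!

Binary search finds 23 at index 7 after 5 comparisons. The search repeatedly halves the search space by comparing with the middle element.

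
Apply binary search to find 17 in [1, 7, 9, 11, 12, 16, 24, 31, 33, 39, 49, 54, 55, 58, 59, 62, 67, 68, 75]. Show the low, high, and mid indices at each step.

Binary search for 17 in [1, 7, 9, 11, 12, 16, 24, 31, 33, 39, 49, 54, 55, 58, 59, 62, 67, 68, 75]:

lo=0, hi=18, mid=9, arr[mid]=39 -> 39 > 17, search left half
lo=0, hi=8, mid=4, arr[mid]=12 -> 12 < 17, search right half
lo=5, hi=8, mid=6, arr[mid]=24 -> 24 > 17, search left half
lo=5, hi=5, mid=5, arr[mid]=16 -> 16 < 17, search right half
lo=6 > hi=5, target 17 not found

Binary search determines that 17 is not in the array after 4 comparisons. The search space was exhausted without finding the target.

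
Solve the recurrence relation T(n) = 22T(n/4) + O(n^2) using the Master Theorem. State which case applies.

Master Theorem for T(n) = 22T(n/4) + O(n^2):

a = 22, b = 4, c = 2
log_b(a) = log_4(22) = 2.2297

Case 1: c = 2 < log_4(22) = 2.2297
T(n) = O(n^(log_4 22))

For T(n) = 22T(n/4) + O(n^2): log_4(22) = 2.2297. This is Case 1 of the Master Theorem (c < log_b(a), work dominated by leaves), giving O(n^(log_4 22)).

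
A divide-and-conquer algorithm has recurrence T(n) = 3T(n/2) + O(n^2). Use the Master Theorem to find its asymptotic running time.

Master Theorem for T(n) = 3T(n/2) + O(n^2):

a = 3, b = 2, c = 2
log_b(a) = log_2(3) = 1.5850

Case 3: c = 2 > log_2(3) = 1.5850
T(n) = O(n^2) = O(n^2)

For T(n) = 3T(n/2) + O(n^2): log_2(3) = 1.5850. This is Case 3 of the Master Theorem (c > log_b(a), work dominated by root), giving O(n^2).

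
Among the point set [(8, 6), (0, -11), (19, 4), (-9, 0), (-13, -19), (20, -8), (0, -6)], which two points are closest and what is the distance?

Computing all pairwise distances among 7 points:

d((8, 6), (0, -11)) = 18.7883
d((8, 6), (19, 4)) = 11.1803
d((8, 6), (-9, 0)) = 18.0278
d((8, 6), (-13, -19)) = 32.6497
d((8, 6), (20, -8)) = 18.4391
d((8, 6), (0, -6)) = 14.4222
d((0, -11), (19, 4)) = 24.2074
d((0, -11), (-9, 0)) = 14.2127
d((0, -11), (-13, -19)) = 15.2643
d((0, -11), (20, -8)) = 20.2237
d((0, -11), (0, -6)) = 5.0 <-- minimum
d((19, 4), (-9, 0)) = 28.2843
d((19, 4), (-13, -19)) = 39.4081
d((19, 4), (20, -8)) = 12.0416
d((19, 4), (0, -6)) = 21.4709
d((-9, 0), (-13, -19)) = 19.4165
d((-9, 0), (20, -8)) = 30.0832
d((-9, 0), (0, -6)) = 10.8167
d((-13, -19), (20, -8)) = 34.7851
d((-13, -19), (0, -6)) = 18.3848
d((20, -8), (0, -6)) = 20.0998

Closest pair: (0, -11) and (0, -6) with distance 5.0

The closest pair is (0, -11) and (0, -6) with Euclidean distance 5.0. For 7 points, brute-force pairwise comparison is shown above. For large n, the divide-and-conquer algorithm (sort by x, recurse on halves, check the dividing strip) achieves O(n log n).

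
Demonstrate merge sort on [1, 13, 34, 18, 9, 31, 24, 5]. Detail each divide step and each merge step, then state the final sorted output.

Merge sort trace:

Split: [1, 13, 34, 18, 9, 31, 24, 5] -> [1, 13, 34, 18] and [9, 31, 24, 5]
  Split: [1, 13, 34, 18] -> [1, 13] and [34, 18]
    Split: [1, 13] -> [1] and [13]
    Merge: [1] + [13] -> [1, 13]
    Split: [34, 18] -> [34] and [18]
    Merge: [34] + [18] -> [18, 34]
  Merge: [1, 13] + [18, 34] -> [1, 13, 18, 34]
  Split: [9, 31, 24, 5] -> [9, 31] and [24, 5]
    Split: [9, 31] -> [9] and [31]
    Merge: [9] + [31] -> [9, 31]
    Split: [24, 5] -> [24] and [5]
    Merge: [24] + [5] -> [5, 24]
  Merge: [9, 31] + [5, 24] -> [5, 9, 24, 31]
Merge: [1, 13, 18, 34] + [5, 9, 24, 31] -> [1, 5, 9, 13, 18, 24, 31, 34]

Final sorted array: [1, 5, 9, 13, 18, 24, 31, 34]

The merge sort proceeds by recursively splitting the array and merging sorted halves.
After all merges, the sorted array is [1, 5, 9, 13, 18, 24, 31, 34].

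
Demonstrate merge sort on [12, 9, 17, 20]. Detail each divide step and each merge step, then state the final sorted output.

Merge sort trace:

Split: [12, 9, 17, 20] -> [12, 9] and [17, 20]
  Split: [12, 9] -> [12] and [9]
  Merge: [12] + [9] -> [9, 12]
  Split: [17, 20] -> [17] and [20]
  Merge: [17] + [20] -> [17, 20]
Merge: [9, 12] + [17, 20] -> [9, 12, 17, 20]

Final sorted array: [9, 12, 17, 20]

The merge sort proceeds by recursively splitting the array and merging sorted halves.
After all merges, the sorted array is [9, 12, 17, 20].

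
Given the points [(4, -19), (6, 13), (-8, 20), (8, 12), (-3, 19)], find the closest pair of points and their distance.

Computing all pairwise distances among 5 points:

d((4, -19), (6, 13)) = 32.0624
d((4, -19), (-8, 20)) = 40.8044
d((4, -19), (8, 12)) = 31.257
d((4, -19), (-3, 19)) = 38.6394
d((6, 13), (-8, 20)) = 15.6525
d((6, 13), (8, 12)) = 2.2361 <-- minimum
d((6, 13), (-3, 19)) = 10.8167
d((-8, 20), (8, 12)) = 17.8885
d((-8, 20), (-3, 19)) = 5.099
d((8, 12), (-3, 19)) = 13.0384

Closest pair: (6, 13) and (8, 12) with distance 2.2361

The closest pair is (6, 13) and (8, 12) with Euclidean distance 2.2361. For 5 points, brute-force pairwise comparison is shown above. For large n, the divide-and-conquer algorithm (sort by x, recurse on halves, check the dividing strip) achieves O(n log n).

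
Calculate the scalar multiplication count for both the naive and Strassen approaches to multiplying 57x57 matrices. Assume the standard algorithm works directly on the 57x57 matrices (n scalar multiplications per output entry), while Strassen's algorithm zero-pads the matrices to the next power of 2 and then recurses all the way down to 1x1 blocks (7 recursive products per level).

Matrix multiplication for 57x57 matrices:

Strassen's algorithm requires power-of-2 dimensions. Pad 57x57 to 64x64 (next power of 2).

Standard algorithm: 57^3 = 185193 multiplications
Strassen's algorithm: 7^(log2(64)) = 7^6 = 117649 multiplications
Savings: 185193 - 117649 = 67544 multiplications

Standard: 185193 multiplications (57^3). Strassen: 117649 multiplications (7^6, after padding to 64x64). Strassen reduces 8 recursive multiplications to 7 at each level.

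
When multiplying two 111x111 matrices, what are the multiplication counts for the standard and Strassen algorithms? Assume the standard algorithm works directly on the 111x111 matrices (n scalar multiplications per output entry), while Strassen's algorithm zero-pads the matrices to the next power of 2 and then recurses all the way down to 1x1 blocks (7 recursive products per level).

Matrix multiplication for 111x111 matrices:

Strassen's algorithm requires power-of-2 dimensions. Pad 111x111 to 128x128 (next power of 2).

Standard algorithm: 111^3 = 1367631 multiplications
Strassen's algorithm: 7^(log2(128)) = 7^7 = 823543 multiplications
Savings: 1367631 - 823543 = 544088 multiplications

Standard: 1367631 multiplications (111^3). Strassen: 823543 multiplications (7^7, after padding to 128x128). Strassen reduces 8 recursive multiplications to 7 at each level.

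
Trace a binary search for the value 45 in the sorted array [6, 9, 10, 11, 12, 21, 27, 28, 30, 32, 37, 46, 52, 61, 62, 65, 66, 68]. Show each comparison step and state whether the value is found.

Binary search for 45 in [6, 9, 10, 11, 12, 21, 27, 28, 30, 32, 37, 46, 52, 61, 62, 65, 66, 68]:

lo=0, hi=17, mid=8, arr[mid]=30 -> 30 < 45, search right half
lo=9, hi=17, mid=13, arr[mid]=61 -> 61 > 45, search left half
lo=9, hi=12, mid=10, arr[mid]=37 -> 37 < 45, search right half
lo=11, hi=12, mid=11, arr[mid]=46 -> 46 > 45, search left half
lo=11 > hi=10, target 45 not found

Binary search determines that 45 is not in the array after 4 comparisons. The search space was exhausted without finding the target.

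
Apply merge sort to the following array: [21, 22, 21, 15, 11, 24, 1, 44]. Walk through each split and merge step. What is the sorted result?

Merge sort trace:

Split: [21, 22, 21, 15, 11, 24, 1, 44] -> [21, 22, 21, 15] and [11, 24, 1, 44]
  Split: [21, 22, 21, 15] -> [21, 22] and [21, 15]
    Split: [21, 22] -> [21] and [22]
    Merge: [21] + [22] -> [21, 22]
    Split: [21, 15] -> [21] and [15]
    Merge: [21] + [15] -> [15, 21]
  Merge: [21, 22] + [15, 21] -> [15, 21, 21, 22]
  Split: [11, 24, 1, 44] -> [11, 24] and [1, 44]
    Split: [11, 24] -> [11] and [24]
    Merge: [11] + [24] -> [11, 24]
    Split: [1, 44] -> [1] and [44]
    Merge: [1] + [44] -> [1, 44]
  Merge: [11, 24] + [1, 44] -> [1, 11, 24, 44]
Merge: [15, 21, 21, 22] + [1, 11, 24, 44] -> [1, 11, 15, 21, 21, 22, 24, 44]

Final sorted array: [1, 11, 15, 21, 21, 22, 24, 44]

The merge sort proceeds by recursively splitting the array and merging sorted halves.
After all merges, the sorted array is [1, 11, 15, 21, 21, 22, 24, 44].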